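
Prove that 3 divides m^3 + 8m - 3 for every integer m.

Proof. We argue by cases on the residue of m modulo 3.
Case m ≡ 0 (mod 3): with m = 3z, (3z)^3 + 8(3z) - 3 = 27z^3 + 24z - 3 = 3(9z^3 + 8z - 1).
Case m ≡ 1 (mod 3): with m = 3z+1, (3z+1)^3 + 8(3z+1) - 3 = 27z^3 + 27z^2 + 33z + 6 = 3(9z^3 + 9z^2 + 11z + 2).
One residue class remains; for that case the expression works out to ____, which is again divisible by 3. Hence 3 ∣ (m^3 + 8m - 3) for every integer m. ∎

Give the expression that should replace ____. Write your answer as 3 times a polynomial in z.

3(9z^3 + 18z^2 + 20z + 7)

Only m ≡ 2 (mod 3) is unaccounted for. Put m = 3z+2:
(3z+2)^3 + 8(3z+2) - 3 expands to 27z^3 + 54z^2 + 60z + 21,
and factoring out 3 leaves 3(9z^3 + 18z^2 + 20z + 7).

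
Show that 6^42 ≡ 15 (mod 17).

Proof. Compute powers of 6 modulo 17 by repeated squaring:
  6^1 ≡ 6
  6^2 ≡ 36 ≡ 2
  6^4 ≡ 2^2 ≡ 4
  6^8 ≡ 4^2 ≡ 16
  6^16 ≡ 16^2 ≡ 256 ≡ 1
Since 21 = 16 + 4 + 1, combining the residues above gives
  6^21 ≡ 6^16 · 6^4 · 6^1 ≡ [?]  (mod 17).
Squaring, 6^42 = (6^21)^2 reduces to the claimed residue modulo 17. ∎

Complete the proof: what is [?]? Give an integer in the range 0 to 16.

7

Multiply the listed residues: 1 · 4 · 6 = 4 → 24.
Reducing modulo 17: 24 = 1·17 + 7, so 6^21 ≡ 7.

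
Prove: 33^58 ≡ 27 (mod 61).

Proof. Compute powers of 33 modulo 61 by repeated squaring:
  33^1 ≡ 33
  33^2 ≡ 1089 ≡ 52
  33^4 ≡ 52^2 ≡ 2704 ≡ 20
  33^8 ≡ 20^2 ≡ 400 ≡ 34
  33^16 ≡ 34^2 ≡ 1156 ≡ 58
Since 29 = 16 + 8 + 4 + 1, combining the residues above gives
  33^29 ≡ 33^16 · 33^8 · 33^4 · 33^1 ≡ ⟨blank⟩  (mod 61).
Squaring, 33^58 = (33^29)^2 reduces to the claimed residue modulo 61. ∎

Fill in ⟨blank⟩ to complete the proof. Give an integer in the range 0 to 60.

24

Multiply the listed residues: 58 · 34 · 20 · 33 = 1972 → 39440 → 1301520.
Reducing modulo 61: 1301520 = 21336·61 + 24, so 33^29 ≡ 24.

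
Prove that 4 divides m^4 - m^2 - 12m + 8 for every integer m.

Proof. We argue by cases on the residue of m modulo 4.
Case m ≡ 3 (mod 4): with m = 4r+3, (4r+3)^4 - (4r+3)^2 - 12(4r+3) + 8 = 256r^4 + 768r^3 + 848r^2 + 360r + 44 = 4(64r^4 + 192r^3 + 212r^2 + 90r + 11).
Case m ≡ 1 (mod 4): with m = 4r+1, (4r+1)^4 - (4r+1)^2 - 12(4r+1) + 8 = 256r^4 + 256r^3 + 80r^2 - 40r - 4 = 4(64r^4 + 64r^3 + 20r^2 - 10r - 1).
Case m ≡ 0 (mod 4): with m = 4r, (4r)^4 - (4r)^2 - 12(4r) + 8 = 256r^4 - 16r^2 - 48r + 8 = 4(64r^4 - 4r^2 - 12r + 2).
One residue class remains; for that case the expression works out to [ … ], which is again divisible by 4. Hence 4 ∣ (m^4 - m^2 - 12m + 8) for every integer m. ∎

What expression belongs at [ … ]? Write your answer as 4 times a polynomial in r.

4(64r^4 + 128r^3 + 92r^2 + 16r - 1)

Only m ≡ 2 (mod 4) is unaccounted for. Put m = 4r+2:
(4r+2)^4 - (4r+2)^2 - 12(4r+2) + 8 expands to 256r^4 + 512r^3 + 368r^2 + 64r - 4,
and factoring out 4 leaves 4(64r^4 + 128r^3 + 92r^2 + 16r - 1).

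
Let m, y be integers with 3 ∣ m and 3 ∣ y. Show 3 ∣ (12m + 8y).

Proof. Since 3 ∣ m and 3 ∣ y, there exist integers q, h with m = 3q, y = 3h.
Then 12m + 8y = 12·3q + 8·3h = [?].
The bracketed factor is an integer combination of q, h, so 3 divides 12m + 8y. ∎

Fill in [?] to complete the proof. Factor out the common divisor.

Pull the common 3 out of every term: 12·3q + 8·3h = 3(8h + 12q).
8h + 12q is an integer, which exhibits the divisibility.

3(8h + 12q)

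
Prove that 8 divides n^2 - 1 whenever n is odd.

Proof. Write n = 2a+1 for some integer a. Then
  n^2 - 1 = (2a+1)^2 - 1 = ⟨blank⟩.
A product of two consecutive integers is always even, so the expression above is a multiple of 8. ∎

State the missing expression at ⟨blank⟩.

4a(a + 1)

(2a+1)^2 - 1 = 4a^2 + 4a + 1 - 1 = 4a^2 + 4a = 4a(a+1).
Since a and a+1 are consecutive, a(a+1) is even, and 4·(even) is a multiple of 8.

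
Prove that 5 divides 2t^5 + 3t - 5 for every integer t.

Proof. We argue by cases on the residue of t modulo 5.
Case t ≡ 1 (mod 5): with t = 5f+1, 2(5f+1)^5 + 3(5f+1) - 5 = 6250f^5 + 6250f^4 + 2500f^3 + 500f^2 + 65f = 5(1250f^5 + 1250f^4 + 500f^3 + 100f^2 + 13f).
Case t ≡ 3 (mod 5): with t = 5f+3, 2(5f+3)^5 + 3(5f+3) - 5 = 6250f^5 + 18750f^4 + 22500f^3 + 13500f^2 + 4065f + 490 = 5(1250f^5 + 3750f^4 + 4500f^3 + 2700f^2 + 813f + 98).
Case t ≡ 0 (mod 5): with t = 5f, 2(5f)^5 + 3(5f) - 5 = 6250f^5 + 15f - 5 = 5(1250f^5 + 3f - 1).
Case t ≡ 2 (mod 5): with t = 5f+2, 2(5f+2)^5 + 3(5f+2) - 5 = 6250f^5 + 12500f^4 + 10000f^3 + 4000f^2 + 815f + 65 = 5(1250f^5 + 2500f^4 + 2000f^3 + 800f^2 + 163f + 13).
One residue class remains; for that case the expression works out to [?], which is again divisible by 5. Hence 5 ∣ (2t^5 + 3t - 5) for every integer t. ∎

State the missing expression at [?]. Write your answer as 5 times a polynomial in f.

5(1250f^5 + 5000f^4 + 8000f^3 + 6400f^2 + 2563f + 411)

Only t ≡ 4 (mod 5) is unaccounted for. Put t = 5f+4:
2(5f+4)^5 + 3(5f+4) - 5 expands to 6250f^5 + 25000f^4 + 40000f^3 + 32000f^2 + 12815f + 2055,
and factoring out 5 leaves 5(1250f^5 + 5000f^4 + 8000f^3 + 6400f^2 + 2563f + 411).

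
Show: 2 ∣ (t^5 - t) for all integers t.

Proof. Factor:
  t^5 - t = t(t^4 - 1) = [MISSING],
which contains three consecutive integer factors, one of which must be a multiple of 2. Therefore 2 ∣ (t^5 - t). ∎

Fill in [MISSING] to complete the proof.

t^4 - 1 = (t^2 - 1)(t^2 + 1), and t^2 - 1 = (t-1)(t+1).
So t(t^4 - 1) = (t - 1)t(t + 1)(t^2 + 1).

(t - 1)t(t + 1)(t^2 + 1)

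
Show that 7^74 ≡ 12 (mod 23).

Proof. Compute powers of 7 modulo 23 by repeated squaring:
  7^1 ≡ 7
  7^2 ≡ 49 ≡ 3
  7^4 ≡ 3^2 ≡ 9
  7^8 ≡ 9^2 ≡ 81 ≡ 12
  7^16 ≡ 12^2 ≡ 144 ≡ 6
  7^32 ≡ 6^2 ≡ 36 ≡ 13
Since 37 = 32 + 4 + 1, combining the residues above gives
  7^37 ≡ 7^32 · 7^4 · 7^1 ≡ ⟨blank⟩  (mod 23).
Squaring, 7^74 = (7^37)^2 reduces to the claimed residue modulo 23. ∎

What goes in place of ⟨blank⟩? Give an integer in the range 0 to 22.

7^32 · 7^4 · 7^1 ≡ 13 · 9 · 7 = 819.
819 mod 23 = 14, so 7^37 ≡ 14 (mod 23).

14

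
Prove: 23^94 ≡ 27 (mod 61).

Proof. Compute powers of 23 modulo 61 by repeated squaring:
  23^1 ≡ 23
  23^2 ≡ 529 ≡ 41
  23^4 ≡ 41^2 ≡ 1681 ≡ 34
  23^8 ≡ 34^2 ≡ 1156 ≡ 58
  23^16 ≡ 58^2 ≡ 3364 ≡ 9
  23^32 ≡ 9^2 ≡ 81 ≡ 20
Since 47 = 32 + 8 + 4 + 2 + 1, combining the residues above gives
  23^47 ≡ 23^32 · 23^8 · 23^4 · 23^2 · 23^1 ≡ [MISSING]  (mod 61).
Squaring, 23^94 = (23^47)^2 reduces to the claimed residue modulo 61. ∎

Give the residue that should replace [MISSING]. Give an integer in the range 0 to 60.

Multiply the listed residues: 20 · 58 · 34 · 41 · 23 = 1160 → 39440 → 1617040 → 37191920.
Reducing modulo 61: 37191920 = 609703·61 + 37, so 23^47 ≡ 37.

37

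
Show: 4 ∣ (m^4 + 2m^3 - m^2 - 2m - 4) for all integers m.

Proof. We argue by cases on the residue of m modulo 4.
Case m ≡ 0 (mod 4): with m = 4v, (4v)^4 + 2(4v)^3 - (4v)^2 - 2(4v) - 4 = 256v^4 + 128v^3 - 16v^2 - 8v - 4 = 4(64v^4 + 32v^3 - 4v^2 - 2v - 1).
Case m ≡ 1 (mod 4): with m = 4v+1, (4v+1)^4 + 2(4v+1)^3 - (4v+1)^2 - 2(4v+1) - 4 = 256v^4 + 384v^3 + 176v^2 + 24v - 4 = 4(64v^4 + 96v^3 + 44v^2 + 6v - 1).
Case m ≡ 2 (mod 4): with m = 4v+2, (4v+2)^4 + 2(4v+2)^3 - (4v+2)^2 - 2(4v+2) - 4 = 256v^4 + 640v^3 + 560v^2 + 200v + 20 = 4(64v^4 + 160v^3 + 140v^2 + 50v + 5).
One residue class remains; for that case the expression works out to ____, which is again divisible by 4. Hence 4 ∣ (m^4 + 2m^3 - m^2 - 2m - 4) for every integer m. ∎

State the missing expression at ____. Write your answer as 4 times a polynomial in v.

Only m ≡ 3 (mod 4) is unaccounted for. Put m = 4v+3:
(4v+3)^4 + 2(4v+3)^3 - (4v+3)^2 - 2(4v+3) - 4 expands to 256v^4 + 896v^3 + 1136v^2 + 616v + 116,
and factoring out 4 leaves 4(64v^4 + 224v^3 + 284v^2 + 154v + 29).

4(64v^4 + 224v^3 + 284v^2 + 154v + 29)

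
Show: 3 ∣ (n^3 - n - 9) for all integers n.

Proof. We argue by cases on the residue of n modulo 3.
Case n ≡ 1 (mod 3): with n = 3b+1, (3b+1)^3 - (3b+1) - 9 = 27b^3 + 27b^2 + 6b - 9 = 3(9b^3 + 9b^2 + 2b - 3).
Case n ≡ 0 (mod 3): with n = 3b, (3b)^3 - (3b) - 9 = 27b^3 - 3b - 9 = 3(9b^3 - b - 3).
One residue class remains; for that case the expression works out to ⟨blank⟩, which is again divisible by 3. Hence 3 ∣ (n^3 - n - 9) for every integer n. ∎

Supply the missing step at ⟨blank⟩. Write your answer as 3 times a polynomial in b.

3(9b^3 + 18b^2 + 11b - 1)

The residues treated are {1, 0}, so the missing case is n ≡ 2 (mod 3); write n = 3b+2.
Then (3b+2)^3 - (3b+2) - 9 = 27b^3 + 54b^2 + 33b - 3 = 3(9b^3 + 18b^2 + 11b - 1).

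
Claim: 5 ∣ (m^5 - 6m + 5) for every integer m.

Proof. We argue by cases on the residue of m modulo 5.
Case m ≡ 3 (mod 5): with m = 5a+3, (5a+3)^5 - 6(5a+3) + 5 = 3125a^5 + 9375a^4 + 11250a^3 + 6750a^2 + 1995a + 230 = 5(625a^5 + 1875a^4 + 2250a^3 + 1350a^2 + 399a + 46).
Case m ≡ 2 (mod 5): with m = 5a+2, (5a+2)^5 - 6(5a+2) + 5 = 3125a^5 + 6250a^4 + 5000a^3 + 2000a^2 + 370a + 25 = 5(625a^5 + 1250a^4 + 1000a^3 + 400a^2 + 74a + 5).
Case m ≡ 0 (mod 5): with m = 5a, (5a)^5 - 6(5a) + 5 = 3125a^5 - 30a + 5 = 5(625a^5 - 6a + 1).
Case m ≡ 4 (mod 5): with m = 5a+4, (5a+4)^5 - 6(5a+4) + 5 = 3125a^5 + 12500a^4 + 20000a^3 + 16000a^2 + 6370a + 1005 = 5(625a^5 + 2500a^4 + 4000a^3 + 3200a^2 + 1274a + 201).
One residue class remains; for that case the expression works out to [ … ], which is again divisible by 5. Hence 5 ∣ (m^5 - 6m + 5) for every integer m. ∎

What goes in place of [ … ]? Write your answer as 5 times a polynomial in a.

Only m ≡ 1 (mod 5) is unaccounted for. Put m = 5a+1:
(5a+1)^5 - 6(5a+1) + 5 expands to 3125a^5 + 3125a^4 + 1250a^3 + 250a^2 - 5a,
and factoring out 5 leaves 5(625a^5 + 625a^4 + 250a^3 + 50a^2 - a).

5(625a^5 + 625a^4 + 250a^3 + 50a^2 - a)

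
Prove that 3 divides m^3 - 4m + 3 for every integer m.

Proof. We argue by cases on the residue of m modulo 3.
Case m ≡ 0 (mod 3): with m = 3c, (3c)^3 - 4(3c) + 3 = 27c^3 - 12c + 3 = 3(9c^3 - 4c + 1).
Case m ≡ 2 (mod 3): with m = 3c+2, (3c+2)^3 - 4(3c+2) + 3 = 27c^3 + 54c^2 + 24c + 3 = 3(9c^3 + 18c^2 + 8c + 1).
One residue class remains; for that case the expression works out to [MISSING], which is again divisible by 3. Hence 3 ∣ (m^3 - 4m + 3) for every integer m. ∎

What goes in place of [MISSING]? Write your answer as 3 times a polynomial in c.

Only m ≡ 1 (mod 3) is unaccounted for. Put m = 3c+1:
(3c+1)^3 - 4(3c+1) + 3 expands to 27c^3 + 27c^2 - 3c,
and factoring out 3 leaves 3(9c^3 + 9c^2 - c).

3(9c^3 + 9c^2 - c)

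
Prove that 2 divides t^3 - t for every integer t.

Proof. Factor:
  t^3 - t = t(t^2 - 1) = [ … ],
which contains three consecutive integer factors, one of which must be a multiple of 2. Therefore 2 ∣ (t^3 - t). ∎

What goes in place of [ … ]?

(t - 1)t(t + 1)

t(t^2 - 1) = t(t - 1)(t + 1) = (t - 1)t(t + 1).
These three factors are consecutive integers, so their product is divisible by 2.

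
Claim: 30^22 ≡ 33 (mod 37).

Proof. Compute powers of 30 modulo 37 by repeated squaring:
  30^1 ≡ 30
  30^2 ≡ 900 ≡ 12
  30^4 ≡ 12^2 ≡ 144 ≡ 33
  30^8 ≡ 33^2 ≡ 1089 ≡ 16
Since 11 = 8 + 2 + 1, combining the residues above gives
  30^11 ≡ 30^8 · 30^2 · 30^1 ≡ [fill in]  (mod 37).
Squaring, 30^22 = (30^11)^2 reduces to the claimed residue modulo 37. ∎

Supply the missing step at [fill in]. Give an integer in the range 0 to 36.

25

30^8 · 30^2 · 30^1 ≡ 16 · 12 · 30 = 5760.
5760 mod 37 = 25, so 30^11 ≡ 25 (mod 37).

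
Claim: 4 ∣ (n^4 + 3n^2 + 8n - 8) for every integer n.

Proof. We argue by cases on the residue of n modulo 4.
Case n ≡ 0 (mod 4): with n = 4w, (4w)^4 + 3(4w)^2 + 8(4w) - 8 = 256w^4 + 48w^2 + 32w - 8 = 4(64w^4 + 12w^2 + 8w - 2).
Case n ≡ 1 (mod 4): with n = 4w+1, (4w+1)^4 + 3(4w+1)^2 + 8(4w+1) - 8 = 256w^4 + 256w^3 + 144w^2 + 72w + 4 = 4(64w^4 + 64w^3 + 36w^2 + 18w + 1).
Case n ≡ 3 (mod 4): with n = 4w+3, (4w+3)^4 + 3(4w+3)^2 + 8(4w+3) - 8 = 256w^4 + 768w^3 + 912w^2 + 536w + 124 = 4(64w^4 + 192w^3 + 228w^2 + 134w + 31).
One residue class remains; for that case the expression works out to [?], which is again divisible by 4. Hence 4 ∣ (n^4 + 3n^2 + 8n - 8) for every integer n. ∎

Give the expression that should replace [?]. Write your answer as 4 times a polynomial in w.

4(64w^4 + 128w^3 + 108w^2 + 52w + 9)

The residues treated are {0, 1, 3}, so the missing case is n ≡ 2 (mod 4); write n = 4w+2.
Then (4w+2)^4 + 3(4w+2)^2 + 8(4w+2) - 8 = 256w^4 + 512w^3 + 432w^2 + 208w + 36 = 4(64w^4 + 128w^3 + 108w^2 + 52w + 9).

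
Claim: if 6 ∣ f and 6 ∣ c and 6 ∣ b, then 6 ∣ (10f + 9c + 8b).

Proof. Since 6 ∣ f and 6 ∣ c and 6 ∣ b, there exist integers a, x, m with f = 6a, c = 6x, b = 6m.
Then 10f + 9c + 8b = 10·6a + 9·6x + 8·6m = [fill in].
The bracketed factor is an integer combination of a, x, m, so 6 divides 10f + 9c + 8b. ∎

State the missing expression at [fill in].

6(10a + 8m + 9x)

Pull the common 6 out of every term: 10·6a + 9·6x + 8·6m = 6(10a + 8m + 9x).
10a + 8m + 9x is an integer, which exhibits the divisibility.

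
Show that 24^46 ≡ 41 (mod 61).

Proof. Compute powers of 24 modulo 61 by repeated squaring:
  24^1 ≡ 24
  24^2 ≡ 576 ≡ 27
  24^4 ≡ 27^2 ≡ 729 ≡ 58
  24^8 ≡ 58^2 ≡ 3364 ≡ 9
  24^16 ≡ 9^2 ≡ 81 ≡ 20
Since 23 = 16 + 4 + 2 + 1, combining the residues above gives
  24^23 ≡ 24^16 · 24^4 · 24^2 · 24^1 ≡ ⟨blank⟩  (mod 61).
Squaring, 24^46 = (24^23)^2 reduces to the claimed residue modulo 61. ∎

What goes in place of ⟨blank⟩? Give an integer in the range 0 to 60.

Multiply the listed residues: 20 · 58 · 27 · 24 = 1160 → 31320 → 751680.
Reducing modulo 61: 751680 = 12322·61 + 38, so 24^23 ≡ 38.

38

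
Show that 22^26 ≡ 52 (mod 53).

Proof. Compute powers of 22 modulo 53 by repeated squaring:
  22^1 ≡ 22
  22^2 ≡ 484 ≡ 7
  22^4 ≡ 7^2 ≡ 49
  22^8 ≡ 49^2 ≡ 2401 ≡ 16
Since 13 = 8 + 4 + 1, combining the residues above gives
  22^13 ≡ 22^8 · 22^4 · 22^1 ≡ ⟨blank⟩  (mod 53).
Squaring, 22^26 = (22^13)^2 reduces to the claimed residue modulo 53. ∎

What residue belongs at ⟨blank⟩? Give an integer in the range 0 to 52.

Multiply the listed residues: 16 · 49 · 22 = 784 → 17248.
Reducing modulo 53: 17248 = 325·53 + 23, so 22^13 ≡ 23.

23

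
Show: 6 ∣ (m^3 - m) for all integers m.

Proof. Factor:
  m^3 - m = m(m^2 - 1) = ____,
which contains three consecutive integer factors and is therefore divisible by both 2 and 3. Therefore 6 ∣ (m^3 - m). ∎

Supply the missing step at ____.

m(m^2 - 1) = m(m - 1)(m + 1) = (m - 1)m(m + 1).
These three factors are consecutive integers, so their product is divisible by 6.

(m - 1)m(m + 1)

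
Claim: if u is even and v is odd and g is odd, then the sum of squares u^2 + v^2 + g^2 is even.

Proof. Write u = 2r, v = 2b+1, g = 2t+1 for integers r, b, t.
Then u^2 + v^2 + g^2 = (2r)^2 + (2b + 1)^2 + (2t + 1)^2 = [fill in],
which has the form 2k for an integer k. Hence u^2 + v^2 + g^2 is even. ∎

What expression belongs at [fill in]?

2(2b^2 + 2b + 2r^2 + 2t^2 + 2t + 1)

(2r)^2 + (2b + 1)^2 + (2t + 1)^2 = 4b^2 + 4b + 4r^2 + 4t^2 + 4t + 2
= 2(2b^2 + 2b + 2r^2 + 2t^2 + 2t + 1).
Since 2b^2 + 2b + 2r^2 + 2t^2 + 2t + 1 is an integer, the sum of squares is of the form 2k for an integer k.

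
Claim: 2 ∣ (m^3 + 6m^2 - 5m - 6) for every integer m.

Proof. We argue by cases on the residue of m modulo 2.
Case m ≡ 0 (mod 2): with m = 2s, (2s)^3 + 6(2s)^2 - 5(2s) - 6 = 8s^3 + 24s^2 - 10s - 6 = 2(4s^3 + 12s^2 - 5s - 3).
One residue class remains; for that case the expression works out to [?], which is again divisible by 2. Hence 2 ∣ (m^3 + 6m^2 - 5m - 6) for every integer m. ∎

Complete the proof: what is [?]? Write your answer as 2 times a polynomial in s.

Only m ≡ 1 (mod 2) is unaccounted for. Put m = 2s+1:
(2s+1)^3 + 6(2s+1)^2 - 5(2s+1) - 6 expands to 8s^3 + 36s^2 + 20s - 4,
and factoring out 2 leaves 2(4s^3 + 18s^2 + 10s - 2).

2(4s^3 + 18s^2 + 10s - 2)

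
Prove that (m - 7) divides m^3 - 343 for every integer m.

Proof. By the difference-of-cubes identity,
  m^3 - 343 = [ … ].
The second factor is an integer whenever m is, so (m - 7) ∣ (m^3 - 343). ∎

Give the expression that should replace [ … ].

(m - 7)(m^2 + 7m + 49)

Polynomial division of m^3 - 343 by m - 7 leaves remainder 0 and quotient m^2 + 7m + 49.
Hence m^3 - 343 = (m - 7)(m^2 + 7m + 49).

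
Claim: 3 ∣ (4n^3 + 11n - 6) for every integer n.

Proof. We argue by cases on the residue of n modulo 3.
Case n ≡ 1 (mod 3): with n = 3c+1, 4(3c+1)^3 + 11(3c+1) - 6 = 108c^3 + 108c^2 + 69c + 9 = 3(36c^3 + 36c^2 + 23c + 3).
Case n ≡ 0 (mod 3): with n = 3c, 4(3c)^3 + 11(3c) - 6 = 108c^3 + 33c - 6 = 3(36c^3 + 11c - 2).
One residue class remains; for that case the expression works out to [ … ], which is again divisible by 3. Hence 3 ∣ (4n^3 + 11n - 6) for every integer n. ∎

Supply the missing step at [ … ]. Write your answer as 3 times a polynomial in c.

Only n ≡ 2 (mod 3) is unaccounted for. Put n = 3c+2:
4(3c+2)^3 + 11(3c+2) - 6 expands to 108c^3 + 216c^2 + 177c + 48,
and factoring out 3 leaves 3(36c^3 + 72c^2 + 59c + 16).

3(36c^3 + 72c^2 + 59c + 16)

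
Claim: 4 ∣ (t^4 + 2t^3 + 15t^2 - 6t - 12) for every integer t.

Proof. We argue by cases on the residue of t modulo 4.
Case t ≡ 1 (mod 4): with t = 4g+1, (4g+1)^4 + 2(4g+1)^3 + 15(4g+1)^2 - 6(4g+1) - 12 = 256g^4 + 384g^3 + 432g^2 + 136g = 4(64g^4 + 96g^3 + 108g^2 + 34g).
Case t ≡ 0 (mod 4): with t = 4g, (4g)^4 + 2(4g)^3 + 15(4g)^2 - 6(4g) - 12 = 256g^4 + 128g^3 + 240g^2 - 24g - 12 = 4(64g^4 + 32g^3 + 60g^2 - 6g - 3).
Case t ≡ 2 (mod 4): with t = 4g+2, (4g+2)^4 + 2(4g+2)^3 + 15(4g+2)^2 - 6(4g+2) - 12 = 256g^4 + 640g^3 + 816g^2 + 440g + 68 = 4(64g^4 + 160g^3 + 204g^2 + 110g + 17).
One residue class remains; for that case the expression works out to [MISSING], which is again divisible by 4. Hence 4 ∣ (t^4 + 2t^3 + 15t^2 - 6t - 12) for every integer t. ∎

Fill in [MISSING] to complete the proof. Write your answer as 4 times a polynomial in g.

4(64g^4 + 224g^3 + 348g^2 + 246g + 60)

Only t ≡ 3 (mod 4) is unaccounted for. Put t = 4g+3:
(4g+3)^4 + 2(4g+3)^3 + 15(4g+3)^2 - 6(4g+3) - 12 expands to 256g^4 + 896g^3 + 1392g^2 + 984g + 240,
and factoring out 4 leaves 4(64g^4 + 224g^3 + 348g^2 + 246g + 60).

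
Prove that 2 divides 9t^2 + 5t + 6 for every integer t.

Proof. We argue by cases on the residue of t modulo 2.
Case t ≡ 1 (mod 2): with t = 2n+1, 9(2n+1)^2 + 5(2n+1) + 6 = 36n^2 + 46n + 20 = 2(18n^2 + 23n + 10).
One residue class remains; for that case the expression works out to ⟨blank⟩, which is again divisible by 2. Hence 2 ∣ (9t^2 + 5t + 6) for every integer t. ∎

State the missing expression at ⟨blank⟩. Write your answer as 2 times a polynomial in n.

2(18n^2 + 5n + 3)

Only t ≡ 0 (mod 2) is unaccounted for. Put t = 2n:
9(2n)^2 + 5(2n) + 6 expands to 36n^2 + 10n + 6,
and factoring out 2 leaves 2(18n^2 + 5n + 3).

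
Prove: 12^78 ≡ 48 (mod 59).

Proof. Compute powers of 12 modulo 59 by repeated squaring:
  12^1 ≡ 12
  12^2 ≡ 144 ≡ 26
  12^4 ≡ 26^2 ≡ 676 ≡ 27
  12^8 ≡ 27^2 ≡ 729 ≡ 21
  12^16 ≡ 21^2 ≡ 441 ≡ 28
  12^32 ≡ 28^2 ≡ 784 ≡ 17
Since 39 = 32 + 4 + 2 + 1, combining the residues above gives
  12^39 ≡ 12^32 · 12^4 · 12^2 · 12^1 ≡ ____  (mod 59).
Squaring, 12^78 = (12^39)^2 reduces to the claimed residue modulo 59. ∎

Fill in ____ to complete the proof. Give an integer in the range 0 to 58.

15

12^32 · 12^4 · 12^2 · 12^1 ≡ 17 · 27 · 26 · 12 = 143208.
143208 mod 59 = 15, so 12^39 ≡ 15 (mod 59).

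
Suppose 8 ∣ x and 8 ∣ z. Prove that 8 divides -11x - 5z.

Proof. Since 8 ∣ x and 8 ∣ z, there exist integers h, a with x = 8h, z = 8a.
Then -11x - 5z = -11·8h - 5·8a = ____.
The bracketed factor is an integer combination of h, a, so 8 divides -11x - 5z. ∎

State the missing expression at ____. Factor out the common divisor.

8(-5a - 11h)

Each term has a factor of 8: -11·8h - 5·8a = 8·(-5a - 11h).
Since -5a - 11h is an integer, 8 ∣ (-11x - 5z).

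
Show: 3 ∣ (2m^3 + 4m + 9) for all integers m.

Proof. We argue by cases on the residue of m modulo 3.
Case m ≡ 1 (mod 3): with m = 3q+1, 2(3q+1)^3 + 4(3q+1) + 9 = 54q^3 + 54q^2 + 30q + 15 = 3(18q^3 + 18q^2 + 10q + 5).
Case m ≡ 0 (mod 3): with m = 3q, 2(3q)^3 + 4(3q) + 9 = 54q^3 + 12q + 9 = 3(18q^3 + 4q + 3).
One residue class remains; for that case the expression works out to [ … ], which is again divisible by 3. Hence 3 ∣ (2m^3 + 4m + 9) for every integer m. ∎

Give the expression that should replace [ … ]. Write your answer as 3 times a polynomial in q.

Only m ≡ 2 (mod 3) is unaccounted for. Put m = 3q+2:
2(3q+2)^3 + 4(3q+2) + 9 expands to 54q^3 + 108q^2 + 84q + 33,
and factoring out 3 leaves 3(18q^3 + 36q^2 + 28q + 11).

3(18q^3 + 36q^2 + 28q + 11)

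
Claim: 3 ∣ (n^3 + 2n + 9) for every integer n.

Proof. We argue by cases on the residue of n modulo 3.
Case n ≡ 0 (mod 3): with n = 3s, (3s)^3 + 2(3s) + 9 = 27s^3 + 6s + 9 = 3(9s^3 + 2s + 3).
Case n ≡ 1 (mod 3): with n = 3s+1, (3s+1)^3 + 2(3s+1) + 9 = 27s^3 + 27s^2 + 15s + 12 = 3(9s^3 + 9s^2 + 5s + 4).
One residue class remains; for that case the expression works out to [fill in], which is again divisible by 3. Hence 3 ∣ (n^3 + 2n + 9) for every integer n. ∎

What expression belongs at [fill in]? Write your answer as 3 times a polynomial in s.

The residues treated are {0, 1}, so the missing case is n ≡ 2 (mod 3); write n = 3s+2.
Then (3s+2)^3 + 2(3s+2) + 9 = 27s^3 + 54s^2 + 42s + 21 = 3(9s^3 + 18s^2 + 14s + 7).

3(9s^3 + 18s^2 + 14s + 7)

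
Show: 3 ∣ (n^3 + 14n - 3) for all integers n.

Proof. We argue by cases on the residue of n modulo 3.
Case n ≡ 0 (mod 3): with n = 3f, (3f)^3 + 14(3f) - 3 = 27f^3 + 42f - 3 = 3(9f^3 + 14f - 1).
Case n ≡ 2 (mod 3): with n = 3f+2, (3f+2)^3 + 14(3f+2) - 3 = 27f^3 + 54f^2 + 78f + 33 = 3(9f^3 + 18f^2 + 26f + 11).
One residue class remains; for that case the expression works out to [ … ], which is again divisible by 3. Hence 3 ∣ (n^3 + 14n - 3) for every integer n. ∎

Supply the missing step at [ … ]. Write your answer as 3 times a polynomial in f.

3(9f^3 + 9f^2 + 17f + 4)

The residues treated are {0, 2}, so the missing case is n ≡ 1 (mod 3); write n = 3f+1.
Then (3f+1)^3 + 14(3f+1) - 3 = 27f^3 + 27f^2 + 51f + 12 = 3(9f^3 + 9f^2 + 17f + 4).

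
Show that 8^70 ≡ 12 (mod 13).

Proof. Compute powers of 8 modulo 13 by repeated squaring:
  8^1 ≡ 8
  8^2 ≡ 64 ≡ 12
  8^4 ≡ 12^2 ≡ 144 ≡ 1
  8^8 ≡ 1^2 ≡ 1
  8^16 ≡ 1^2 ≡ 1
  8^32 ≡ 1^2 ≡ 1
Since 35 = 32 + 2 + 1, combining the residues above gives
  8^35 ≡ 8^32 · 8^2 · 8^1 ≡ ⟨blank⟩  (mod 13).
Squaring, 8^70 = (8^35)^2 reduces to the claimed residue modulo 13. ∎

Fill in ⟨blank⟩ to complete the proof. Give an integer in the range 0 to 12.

8^32 · 8^2 · 8^1 ≡ 1 · 12 · 8 = 96.
96 mod 13 = 5, so 8^35 ≡ 5 (mod 13).

5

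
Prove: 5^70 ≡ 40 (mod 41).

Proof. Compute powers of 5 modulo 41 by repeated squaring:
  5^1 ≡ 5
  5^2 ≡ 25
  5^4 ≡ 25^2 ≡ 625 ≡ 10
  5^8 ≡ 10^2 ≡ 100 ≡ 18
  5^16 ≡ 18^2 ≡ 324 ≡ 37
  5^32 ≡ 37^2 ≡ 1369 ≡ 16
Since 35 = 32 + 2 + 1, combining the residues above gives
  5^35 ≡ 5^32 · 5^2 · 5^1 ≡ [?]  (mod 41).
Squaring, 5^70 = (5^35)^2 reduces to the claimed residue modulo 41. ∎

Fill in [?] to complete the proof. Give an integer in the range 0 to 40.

5^32 · 5^2 · 5^1 ≡ 16 · 25 · 5 = 2000.
2000 mod 41 = 32, so 5^35 ≡ 32 (mod 41).

32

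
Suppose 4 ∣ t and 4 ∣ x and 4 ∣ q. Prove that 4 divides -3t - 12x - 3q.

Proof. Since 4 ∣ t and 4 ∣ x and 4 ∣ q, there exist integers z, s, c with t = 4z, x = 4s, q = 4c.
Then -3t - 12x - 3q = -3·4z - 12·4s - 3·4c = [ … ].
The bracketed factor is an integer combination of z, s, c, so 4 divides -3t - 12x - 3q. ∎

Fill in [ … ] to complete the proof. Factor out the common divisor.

Each term has a factor of 4: -3·4z - 12·4s - 3·4c = 4·(-3c - 12s - 3z).
Since -3c - 12s - 3z is an integer, 4 ∣ (-3t - 12x - 3q).

4(-3c - 12s - 3z)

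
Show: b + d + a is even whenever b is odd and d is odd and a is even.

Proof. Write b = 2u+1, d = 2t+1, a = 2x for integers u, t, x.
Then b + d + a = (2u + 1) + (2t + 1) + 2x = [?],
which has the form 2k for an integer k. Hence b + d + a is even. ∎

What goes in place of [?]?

Expanding: (2u + 1) + (2t + 1) + 2x = 2t + 2u + 2x + 2.
Every term is even; pulling out the factor of 2 gives 2(t + u + x + 1).

2(t + u + x + 1)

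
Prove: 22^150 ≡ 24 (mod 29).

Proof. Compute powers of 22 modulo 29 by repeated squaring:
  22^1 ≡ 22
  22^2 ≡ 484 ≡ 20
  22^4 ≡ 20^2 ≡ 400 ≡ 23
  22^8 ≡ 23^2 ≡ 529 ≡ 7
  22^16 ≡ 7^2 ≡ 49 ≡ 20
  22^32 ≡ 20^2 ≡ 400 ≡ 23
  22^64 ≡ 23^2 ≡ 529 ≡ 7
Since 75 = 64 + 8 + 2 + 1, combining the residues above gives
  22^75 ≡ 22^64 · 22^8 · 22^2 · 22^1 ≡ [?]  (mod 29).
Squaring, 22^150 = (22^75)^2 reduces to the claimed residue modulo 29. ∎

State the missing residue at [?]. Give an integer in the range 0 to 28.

13

Multiply the listed residues: 7 · 7 · 20 · 22 = 49 → 980 → 21560.
Reducing modulo 29: 21560 = 743·29 + 13, so 22^75 ≡ 13.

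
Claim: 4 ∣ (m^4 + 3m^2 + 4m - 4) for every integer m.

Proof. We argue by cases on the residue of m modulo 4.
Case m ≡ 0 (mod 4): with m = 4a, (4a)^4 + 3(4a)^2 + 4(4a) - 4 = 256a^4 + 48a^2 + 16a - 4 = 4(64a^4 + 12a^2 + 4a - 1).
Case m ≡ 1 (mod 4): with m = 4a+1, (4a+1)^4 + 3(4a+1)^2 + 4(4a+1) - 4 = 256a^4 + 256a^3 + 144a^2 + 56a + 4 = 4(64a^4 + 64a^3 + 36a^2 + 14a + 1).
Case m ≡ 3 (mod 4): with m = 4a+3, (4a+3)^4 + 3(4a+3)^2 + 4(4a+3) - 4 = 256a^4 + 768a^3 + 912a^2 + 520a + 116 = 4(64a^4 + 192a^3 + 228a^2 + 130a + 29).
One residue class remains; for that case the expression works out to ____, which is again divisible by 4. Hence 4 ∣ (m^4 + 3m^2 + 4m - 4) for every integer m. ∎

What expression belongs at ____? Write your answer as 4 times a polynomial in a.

4(64a^4 + 128a^3 + 108a^2 + 48a + 8)

The residues treated are {0, 1, 3}, so the missing case is m ≡ 2 (mod 4); write m = 4a+2.
Then (4a+2)^4 + 3(4a+2)^2 + 4(4a+2) - 4 = 256a^4 + 512a^3 + 432a^2 + 192a + 32 = 4(64a^4 + 128a^3 + 108a^2 + 48a + 8).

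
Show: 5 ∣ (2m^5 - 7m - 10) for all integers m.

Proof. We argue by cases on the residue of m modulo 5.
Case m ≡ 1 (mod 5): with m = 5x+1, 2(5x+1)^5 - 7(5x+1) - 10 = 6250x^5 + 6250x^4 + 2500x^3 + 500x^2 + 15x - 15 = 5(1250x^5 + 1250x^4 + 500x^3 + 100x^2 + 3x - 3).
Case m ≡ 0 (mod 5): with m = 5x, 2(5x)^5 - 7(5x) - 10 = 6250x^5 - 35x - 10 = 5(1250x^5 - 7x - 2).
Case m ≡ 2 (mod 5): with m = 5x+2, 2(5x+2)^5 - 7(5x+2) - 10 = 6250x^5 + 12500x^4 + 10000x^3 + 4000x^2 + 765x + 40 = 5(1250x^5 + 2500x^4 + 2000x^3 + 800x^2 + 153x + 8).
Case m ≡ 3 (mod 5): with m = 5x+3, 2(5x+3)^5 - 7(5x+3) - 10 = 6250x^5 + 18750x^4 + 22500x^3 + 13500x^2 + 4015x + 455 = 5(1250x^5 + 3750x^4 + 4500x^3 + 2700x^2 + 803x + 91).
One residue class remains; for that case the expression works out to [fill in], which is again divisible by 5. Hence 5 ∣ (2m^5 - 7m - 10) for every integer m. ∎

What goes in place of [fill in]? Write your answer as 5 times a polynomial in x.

5(1250x^5 + 5000x^4 + 8000x^3 + 6400x^2 + 2553x + 402)

Only m ≡ 4 (mod 5) is unaccounted for. Put m = 5x+4:
2(5x+4)^5 - 7(5x+4) - 10 expands to 6250x^5 + 25000x^4 + 40000x^3 + 32000x^2 + 12765x + 2010,
and factoring out 5 leaves 5(1250x^5 + 5000x^4 + 8000x^3 + 6400x^2 + 2553x + 402).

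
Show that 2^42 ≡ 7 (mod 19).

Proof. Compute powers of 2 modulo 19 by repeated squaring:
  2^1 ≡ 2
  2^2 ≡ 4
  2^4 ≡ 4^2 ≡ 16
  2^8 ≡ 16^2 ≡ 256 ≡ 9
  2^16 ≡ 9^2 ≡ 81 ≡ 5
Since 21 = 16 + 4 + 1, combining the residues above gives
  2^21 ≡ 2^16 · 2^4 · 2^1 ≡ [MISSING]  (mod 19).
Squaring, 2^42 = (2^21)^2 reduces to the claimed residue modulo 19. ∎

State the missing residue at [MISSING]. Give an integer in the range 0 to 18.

8

2^16 · 2^4 · 2^1 ≡ 5 · 16 · 2 = 160.
160 mod 19 = 8, so 2^21 ≡ 8 (mod 19).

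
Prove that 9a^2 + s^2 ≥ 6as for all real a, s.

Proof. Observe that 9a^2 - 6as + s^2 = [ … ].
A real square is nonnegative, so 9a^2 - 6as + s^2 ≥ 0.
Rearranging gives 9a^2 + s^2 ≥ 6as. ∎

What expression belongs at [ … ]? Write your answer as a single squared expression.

(3a - s)^2

9a^2 - 6as + s^2 is a perfect-square trinomial: the outer terms are (3a)^2 and (s)^2, and the cross term is -2·3a·s.
So 9a^2 - 6as + s^2 = (3a - s)^2 ≥ 0.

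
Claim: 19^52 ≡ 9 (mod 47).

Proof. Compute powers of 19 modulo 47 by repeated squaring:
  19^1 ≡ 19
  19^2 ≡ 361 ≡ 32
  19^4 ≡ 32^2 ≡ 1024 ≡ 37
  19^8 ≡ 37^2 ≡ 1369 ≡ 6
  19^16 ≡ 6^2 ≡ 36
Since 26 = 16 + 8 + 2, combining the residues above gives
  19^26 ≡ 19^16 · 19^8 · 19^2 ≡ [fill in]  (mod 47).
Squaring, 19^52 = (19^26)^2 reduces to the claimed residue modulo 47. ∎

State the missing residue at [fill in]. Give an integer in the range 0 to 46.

3

19^16 · 19^8 · 19^2 ≡ 36 · 6 · 32 = 6912.
6912 mod 47 = 3, so 19^26 ≡ 3 (mod 47).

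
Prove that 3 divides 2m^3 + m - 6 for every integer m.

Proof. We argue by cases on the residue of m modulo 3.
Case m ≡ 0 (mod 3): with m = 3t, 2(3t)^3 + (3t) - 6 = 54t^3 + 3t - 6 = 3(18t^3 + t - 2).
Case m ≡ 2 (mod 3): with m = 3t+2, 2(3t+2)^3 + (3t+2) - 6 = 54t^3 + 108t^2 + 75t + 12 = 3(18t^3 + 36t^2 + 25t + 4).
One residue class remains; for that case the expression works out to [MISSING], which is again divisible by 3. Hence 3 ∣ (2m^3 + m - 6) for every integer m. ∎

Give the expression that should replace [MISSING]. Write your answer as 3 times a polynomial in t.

3(18t^3 + 18t^2 + 7t - 1)

Only m ≡ 1 (mod 3) is unaccounted for. Put m = 3t+1:
2(3t+1)^3 + (3t+1) - 6 expands to 54t^3 + 54t^2 + 21t - 3,
and factoring out 3 leaves 3(18t^3 + 18t^2 + 7t - 1).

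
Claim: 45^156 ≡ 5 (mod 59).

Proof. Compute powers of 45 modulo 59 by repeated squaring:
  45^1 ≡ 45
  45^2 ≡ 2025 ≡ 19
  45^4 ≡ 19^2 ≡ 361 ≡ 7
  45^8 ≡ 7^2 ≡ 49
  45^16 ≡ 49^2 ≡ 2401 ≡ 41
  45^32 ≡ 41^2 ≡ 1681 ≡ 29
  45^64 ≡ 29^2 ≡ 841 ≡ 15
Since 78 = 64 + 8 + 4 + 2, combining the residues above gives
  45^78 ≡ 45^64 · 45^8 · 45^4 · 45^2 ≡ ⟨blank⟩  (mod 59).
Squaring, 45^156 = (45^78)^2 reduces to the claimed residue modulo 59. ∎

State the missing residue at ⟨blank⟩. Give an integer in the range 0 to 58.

Multiply the listed residues: 15 · 49 · 7 · 19 = 735 → 5145 → 97755.
Reducing modulo 59: 97755 = 1656·59 + 51, so 45^78 ≡ 51.

51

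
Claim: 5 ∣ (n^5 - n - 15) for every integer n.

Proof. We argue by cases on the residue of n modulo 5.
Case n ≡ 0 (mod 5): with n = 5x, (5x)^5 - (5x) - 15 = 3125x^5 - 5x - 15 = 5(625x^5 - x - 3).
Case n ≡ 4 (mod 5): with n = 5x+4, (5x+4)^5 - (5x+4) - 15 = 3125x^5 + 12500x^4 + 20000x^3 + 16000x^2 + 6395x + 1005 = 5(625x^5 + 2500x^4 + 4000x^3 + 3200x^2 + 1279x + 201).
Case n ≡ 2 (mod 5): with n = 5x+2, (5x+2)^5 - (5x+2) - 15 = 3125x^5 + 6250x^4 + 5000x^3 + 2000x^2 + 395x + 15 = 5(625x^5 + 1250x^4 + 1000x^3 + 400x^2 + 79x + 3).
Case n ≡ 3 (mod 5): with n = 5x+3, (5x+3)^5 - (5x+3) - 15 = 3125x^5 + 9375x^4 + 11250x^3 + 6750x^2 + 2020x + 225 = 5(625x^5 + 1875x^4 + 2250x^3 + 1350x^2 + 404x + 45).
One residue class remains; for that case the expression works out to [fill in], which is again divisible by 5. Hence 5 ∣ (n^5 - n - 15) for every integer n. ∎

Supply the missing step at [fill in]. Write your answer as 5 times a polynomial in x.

The residues treated are {0, 4, 2, 3}, so the missing case is n ≡ 1 (mod 5); write n = 5x+1.
Then (5x+1)^5 - (5x+1) - 15 = 3125x^5 + 3125x^4 + 1250x^3 + 250x^2 + 20x - 15 = 5(625x^5 + 625x^4 + 250x^3 + 50x^2 + 4x - 3).

5(625x^5 + 625x^4 + 250x^3 + 50x^2 + 4x - 3)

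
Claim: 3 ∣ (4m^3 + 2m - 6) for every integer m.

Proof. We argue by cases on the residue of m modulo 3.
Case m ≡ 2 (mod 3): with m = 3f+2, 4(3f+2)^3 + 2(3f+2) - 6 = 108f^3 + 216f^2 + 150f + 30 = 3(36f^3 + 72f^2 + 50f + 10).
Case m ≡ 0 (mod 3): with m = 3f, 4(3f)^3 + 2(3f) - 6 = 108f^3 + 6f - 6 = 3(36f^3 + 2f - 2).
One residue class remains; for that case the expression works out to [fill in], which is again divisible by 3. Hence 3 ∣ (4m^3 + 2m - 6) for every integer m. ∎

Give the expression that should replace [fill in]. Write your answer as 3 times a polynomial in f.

The residues treated are {2, 0}, so the missing case is m ≡ 1 (mod 3); write m = 3f+1.
Then 4(3f+1)^3 + 2(3f+1) - 6 = 108f^3 + 108f^2 + 42f = 3(36f^3 + 36f^2 + 14f).

3(36f^3 + 36f^2 + 14f)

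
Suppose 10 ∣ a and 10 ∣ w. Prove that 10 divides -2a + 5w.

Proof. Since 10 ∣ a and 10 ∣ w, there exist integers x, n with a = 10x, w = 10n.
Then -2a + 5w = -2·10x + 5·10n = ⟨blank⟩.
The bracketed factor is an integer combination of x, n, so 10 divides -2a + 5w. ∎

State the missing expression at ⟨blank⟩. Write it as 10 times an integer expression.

Pull the common 10 out of every term: -2·10x + 5·10n = 10(5n - 2x).
5n - 2x is an integer, which exhibits the divisibility.

10(5n - 2x)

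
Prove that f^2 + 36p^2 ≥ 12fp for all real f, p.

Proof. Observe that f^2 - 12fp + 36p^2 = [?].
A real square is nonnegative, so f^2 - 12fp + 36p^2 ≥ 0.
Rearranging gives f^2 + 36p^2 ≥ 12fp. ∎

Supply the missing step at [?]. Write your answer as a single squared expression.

(f - 6p)^2

f^2 - 12fp + 36p^2 is a perfect-square trinomial: the outer terms are (f)^2 and (6p)^2, and the cross term is -2·f·6p.
So f^2 - 12fp + 36p^2 = (f - 6p)^2 ≥ 0.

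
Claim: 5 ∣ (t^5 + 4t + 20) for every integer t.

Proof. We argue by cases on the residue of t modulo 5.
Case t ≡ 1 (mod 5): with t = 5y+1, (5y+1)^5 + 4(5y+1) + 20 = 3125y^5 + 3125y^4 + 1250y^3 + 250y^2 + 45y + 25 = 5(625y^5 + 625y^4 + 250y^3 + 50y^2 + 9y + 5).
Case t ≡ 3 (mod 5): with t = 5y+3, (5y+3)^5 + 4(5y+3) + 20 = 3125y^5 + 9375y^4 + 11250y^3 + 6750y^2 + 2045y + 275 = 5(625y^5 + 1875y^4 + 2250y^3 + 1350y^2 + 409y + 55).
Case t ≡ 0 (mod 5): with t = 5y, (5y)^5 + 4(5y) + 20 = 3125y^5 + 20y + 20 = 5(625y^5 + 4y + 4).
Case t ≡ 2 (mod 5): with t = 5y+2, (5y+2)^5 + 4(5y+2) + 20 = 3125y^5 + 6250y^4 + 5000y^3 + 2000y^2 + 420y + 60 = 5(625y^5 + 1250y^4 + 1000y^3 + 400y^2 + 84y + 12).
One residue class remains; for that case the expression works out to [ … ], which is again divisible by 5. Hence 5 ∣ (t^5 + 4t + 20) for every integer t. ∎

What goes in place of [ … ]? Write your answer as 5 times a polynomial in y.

5(625y^5 + 2500y^4 + 4000y^3 + 3200y^2 + 1284y + 212)

The residues treated are {1, 3, 0, 2}, so the missing case is t ≡ 4 (mod 5); write t = 5y+4.
Then (5y+4)^5 + 4(5y+4) + 20 = 3125y^5 + 12500y^4 + 20000y^3 + 16000y^2 + 6420y + 1060 = 5(625y^5 + 2500y^4 + 4000y^3 + 3200y^2 + 1284y + 212).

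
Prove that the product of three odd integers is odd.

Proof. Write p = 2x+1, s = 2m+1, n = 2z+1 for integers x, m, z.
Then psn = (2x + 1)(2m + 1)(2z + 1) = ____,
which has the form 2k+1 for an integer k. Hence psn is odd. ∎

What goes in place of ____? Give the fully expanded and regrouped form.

(2x + 1)(2m + 1)(2z + 1) = 8mxz + 4mx + 4mz + 2m + 4xz + 2x + 2z + 1
= 2(4mxz + 2mx + 2mz + m + 2xz + x + z) + 1.
Since 4mxz + 2mx + 2mz + m + 2xz + x + z is an integer, the product is of the form 2k+1 for an integer k.

2(4mxz + 2mx + 2mz + m + 2xz + x + z) + 1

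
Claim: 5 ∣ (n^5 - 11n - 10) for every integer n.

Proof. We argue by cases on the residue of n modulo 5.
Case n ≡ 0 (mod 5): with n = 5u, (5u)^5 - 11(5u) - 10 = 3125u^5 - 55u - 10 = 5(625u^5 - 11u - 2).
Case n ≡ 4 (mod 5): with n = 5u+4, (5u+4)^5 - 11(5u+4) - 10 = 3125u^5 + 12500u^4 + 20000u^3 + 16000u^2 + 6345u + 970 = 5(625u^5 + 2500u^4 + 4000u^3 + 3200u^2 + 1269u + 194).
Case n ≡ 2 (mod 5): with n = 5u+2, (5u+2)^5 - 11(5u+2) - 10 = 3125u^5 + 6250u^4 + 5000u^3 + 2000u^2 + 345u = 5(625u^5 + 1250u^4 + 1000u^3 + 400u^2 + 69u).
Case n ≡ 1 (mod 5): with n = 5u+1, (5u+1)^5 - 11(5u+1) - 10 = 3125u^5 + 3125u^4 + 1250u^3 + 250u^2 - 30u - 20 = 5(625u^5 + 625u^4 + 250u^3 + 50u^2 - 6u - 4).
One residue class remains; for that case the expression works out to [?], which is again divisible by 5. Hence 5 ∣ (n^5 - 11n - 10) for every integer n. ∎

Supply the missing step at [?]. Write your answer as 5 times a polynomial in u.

5(625u^5 + 1875u^4 + 2250u^3 + 1350u^2 + 394u + 40)

The residues treated are {0, 4, 2, 1}, so the missing case is n ≡ 3 (mod 5); write n = 5u+3.
Then (5u+3)^5 - 11(5u+3) - 10 = 3125u^5 + 9375u^4 + 11250u^3 + 6750u^2 + 1970u + 200 = 5(625u^5 + 1875u^4 + 2250u^3 + 1350u^2 + 394u + 40).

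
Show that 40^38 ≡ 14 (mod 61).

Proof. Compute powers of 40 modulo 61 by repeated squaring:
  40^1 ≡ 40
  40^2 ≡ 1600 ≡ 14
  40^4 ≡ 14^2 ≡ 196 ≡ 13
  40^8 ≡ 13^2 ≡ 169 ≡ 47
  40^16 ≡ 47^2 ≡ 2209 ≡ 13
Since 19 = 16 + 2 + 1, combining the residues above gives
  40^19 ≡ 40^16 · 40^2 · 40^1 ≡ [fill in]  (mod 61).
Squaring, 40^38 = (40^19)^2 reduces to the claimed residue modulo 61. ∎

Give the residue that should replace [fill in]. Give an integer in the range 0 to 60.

21

40^16 · 40^2 · 40^1 ≡ 13 · 14 · 40 = 7280.
7280 mod 61 = 21, so 40^19 ≡ 21 (mod 61).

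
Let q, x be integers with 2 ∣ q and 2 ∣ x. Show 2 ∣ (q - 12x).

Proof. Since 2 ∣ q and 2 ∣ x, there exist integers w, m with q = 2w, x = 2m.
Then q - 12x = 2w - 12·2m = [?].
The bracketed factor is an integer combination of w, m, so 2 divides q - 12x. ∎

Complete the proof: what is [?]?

Each term has a factor of 2: 2w - 12·2m = 2·(-12m + w).
Since -12m + w is an integer, 2 ∣ (q - 12x).

2(-12m + w)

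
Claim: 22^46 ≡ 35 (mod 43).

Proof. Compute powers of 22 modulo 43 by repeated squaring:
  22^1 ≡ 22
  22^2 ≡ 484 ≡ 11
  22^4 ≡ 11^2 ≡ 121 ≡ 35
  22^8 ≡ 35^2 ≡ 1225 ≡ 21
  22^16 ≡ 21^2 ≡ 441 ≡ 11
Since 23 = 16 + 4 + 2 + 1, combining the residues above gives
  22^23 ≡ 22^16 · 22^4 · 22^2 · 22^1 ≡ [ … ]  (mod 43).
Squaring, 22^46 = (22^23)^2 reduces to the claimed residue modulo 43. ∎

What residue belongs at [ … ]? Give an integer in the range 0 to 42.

Multiply the listed residues: 11 · 35 · 11 · 22 = 385 → 4235 → 93170.
Reducing modulo 43: 93170 = 2166·43 + 32, so 22^23 ≡ 32.

32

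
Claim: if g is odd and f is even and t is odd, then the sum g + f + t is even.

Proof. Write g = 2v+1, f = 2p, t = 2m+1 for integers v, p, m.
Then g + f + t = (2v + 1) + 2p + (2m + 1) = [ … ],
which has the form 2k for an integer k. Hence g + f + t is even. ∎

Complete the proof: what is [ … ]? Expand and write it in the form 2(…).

Expanding: (2v + 1) + 2p + (2m + 1) = 2m + 2p + 2v + 2.
Every term is even; pulling out the factor of 2 gives 2(m + p + v + 1).

2(m + p + v + 1)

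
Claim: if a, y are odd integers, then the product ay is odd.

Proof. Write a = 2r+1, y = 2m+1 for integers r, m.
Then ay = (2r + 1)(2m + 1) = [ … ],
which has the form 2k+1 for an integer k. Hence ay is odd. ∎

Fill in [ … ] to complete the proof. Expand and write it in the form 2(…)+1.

2(2mr + m + r) + 1

(2r + 1)(2m + 1) = 4mr + 2m + 2r + 1
= 2(2mr + m + r) + 1.
Since 2mr + m + r is an integer, the product is of the form 2k+1 for an integer k.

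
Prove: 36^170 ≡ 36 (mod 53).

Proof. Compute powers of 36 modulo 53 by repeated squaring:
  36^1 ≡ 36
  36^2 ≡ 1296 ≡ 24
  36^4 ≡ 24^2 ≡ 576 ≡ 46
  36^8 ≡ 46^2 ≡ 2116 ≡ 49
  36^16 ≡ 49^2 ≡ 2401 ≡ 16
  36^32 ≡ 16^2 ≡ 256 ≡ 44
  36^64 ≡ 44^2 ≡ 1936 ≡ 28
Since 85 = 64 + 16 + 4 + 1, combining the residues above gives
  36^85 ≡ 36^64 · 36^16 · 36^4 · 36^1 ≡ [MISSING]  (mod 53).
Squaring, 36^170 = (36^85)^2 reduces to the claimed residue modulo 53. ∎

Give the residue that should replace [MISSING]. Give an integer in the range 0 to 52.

36^64 · 36^16 · 36^4 · 36^1 ≡ 28 · 16 · 46 · 36 = 741888.
741888 mod 53 = 47, so 36^85 ≡ 47 (mod 53).

47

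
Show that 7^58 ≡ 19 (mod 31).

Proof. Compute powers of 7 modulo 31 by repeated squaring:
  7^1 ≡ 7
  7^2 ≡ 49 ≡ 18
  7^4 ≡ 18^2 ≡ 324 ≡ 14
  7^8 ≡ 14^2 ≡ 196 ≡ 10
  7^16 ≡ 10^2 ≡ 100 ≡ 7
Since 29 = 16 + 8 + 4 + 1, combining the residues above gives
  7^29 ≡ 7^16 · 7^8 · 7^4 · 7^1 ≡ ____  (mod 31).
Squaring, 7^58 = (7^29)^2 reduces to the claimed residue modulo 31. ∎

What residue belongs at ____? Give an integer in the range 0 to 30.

9

7^16 · 7^8 · 7^4 · 7^1 ≡ 7 · 10 · 14 · 7 = 6860.
6860 mod 31 = 9, so 7^29 ≡ 9 (mod 31).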